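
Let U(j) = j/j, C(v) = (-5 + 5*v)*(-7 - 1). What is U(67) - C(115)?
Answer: 4561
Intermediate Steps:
C(v) = 40 - 40*v (C(v) = (-5 + 5*v)*(-8) = 40 - 40*v)
U(j) = 1
U(67) - C(115) = 1 - (40 - 40*115) = 1 - (40 - 4600) = 1 - 1*(-4560) = 1 + 4560 = 4561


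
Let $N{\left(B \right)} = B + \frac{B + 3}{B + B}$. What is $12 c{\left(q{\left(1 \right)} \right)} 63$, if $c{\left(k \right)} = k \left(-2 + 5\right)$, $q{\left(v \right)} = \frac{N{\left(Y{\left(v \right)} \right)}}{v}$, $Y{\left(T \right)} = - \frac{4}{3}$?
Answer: $- \frac{8883}{2} \approx -4441.5$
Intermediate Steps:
$Y{\left(T \right)} = - \frac{4}{3}$ ($Y{\left(T \right)} = \left(-4\right) \frac{1}{3} = - \frac{4}{3}$)
$N{\left(B \right)} = B + \frac{3 + B}{2 B}$
$q{\left(v \right)} = - \frac{47}{24 v}$ ($q{\left(v \right)} = \frac{\frac{1}{2} - \frac{4}{3} + \frac{3}{2 \left(- \frac{4}{3}\right)}}{v} = \frac{\frac{1}{2} - \frac{4}{3} + \frac{3}{2} \left(- \frac{3}{4}\right)}{v} = \frac{\frac{1}{2} - \frac{4}{3} - \frac{9}{8}}{v} = - \frac{47}{24 v}$)
$c{\left(k \right)} = 3 k$ ($c{\left(k \right)} = k 3 = 3 k$)
$12 c{\left(q{\left(1 \right)} \right)} 63 = 12 \cdot 3 \left(- \frac{47}{24 \cdot 1}\right) 63 = 12 \cdot 3 \left(\left(- \frac{47}{24}\right) 1\right) 63 = 12 \cdot 3 \left(- \frac{47}{24}\right) 63 = 12 \left(- \frac{47}{8}\right) 63 = \left(- \frac{141}{2}\right) 63 = - \frac{8883}{2}$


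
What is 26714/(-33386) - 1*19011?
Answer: -317363980/16693 ≈ -19012.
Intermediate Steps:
26714/(-33386) - 1*19011 = 26714*(-1/33386) - 19011 = -13357/16693 - 19011 = -317363980/16693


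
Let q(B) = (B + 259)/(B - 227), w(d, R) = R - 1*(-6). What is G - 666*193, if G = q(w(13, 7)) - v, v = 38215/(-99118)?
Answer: -1363235345831/10605626 ≈ -1.2854e+5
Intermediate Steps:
w(d, R) = 6 + R (w(d, R) = R + 6 = 6 + R)
q(B) = (259 + B)/(-227 + B)
v = -38215/99118 (v = 38215*(-1/99118) = -38215/99118 ≈ -0.38555)
G = -9391043/10605626 (G = (259 + (6 + 7))/(-227 + (6 + 7)) - 1*(-38215/99118) = (259 + 13)/(-227 + 13) + 38215/99118 = 272/(-214) + 38215/99118 = -1/214*272 + 38215/99118 = -136/107 + 38215/99118 = -9391043/10605626 ≈ -0.88548)
G - 666*193 = -9391043/10605626 - 666*193 = -9391043/10605626 - 1*128538 = -9391043/10605626 - 128538 = -1363235345831/10605626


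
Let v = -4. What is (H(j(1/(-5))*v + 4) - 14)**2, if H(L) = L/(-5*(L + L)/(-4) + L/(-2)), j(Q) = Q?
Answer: 729/4 ≈ 182.25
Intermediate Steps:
H(L) = 1/2 (H(L) = L/(-10*L*(-1/4) + L*(-1/2)) = L/(-10*L*(-1/4) - L/2) = L/(5*L/2 - L/2) = L/((2*L)) = L*(1/(2*L)) = 1/2)
(H(j(1/(-5))*v + 4) - 14)**2 = (1/2 - 14)**2 = (-27/2)**2 = 729/4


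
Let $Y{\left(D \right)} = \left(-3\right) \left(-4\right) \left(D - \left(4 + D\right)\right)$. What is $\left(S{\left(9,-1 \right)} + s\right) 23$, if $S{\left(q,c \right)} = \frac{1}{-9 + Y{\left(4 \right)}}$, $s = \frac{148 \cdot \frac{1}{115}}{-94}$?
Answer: $- \frac{9623}{13395} \approx -0.7184$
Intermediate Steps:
$Y{\left(D \right)} = -48$ ($Y{\left(D \right)} = 12 \left(D - \left(4 + D\right)\right) = 12 \left(-4\right) = -48$)
$s = - \frac{74}{5405}$ ($s = 148 \cdot \frac{1}{115} \left(- \frac{1}{94}\right) = \frac{148}{115} \left(- \frac{1}{94}\right) = - \frac{74}{5405} \approx -0.013691$)
$S{\left(q,c \right)} = - \frac{1}{57}$ ($S{\left(q,c \right)} = \frac{1}{-9 - 48} = \frac{1}{-57} = - \frac{1}{57}$)
$\left(S{\left(9,-1 \right)} + s\right) 23 = \left(- \frac{1}{57} - \frac{74}{5405}\right) 23 = \left(- \frac{9623}{308085}\right) 23 = - \frac{9623}{13395}$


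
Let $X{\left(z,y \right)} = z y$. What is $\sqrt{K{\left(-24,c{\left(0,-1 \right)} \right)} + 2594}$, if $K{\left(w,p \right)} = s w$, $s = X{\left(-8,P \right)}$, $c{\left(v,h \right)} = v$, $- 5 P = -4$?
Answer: $\frac{\sqrt{68690}}{5} \approx 52.418$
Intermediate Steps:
$P = \frac{4}{5}$ ($P = \left(- \frac{1}{5}\right) \left(-4\right) = \frac{4}{5} \approx 0.8$)
$X{\left(z,y \right)} = y z$
$s = - \frac{32}{5}$ ($s = \frac{4}{5} \left(-8\right) = - \frac{32}{5} \approx -6.4$)
$K{\left(w,p \right)} = - \frac{32 w}{5}$
$\sqrt{K{\left(-24,c{\left(0,-1 \right)} \right)} + 2594} = \sqrt{\left(- \frac{32}{5}\right) \left(-24\right) + 2594} = \sqrt{\frac{768}{5} + 2594} = \sqrt{\frac{13738}{5}} = \frac{\sqrt{68690}}{5}$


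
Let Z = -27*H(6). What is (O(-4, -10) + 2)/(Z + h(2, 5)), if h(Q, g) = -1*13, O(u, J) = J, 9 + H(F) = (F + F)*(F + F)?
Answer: 4/1829 ≈ 0.0021870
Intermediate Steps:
H(F) = -9 + 4*F² (H(F) = -9 + (F + F)*(F + F) = -9 + (2*F)*(2*F) = -9 + 4*F²)
Z = -3645 (Z = -27*(-9 + 4*6²) = -27*(-9 + 4*36) = -27*(-9 + 144) = -27*135 = -3645)
h(Q, g) = -13
(O(-4, -10) + 2)/(Z + h(2, 5)) = (-10 + 2)/(-3645 - 13) = -8/(-3658) = -1/3658*(-8) = 4/1829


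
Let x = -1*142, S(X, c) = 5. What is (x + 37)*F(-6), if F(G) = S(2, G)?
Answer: -525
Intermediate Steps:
F(G) = 5
x = -142
(x + 37)*F(-6) = (-142 + 37)*5 = -105*5 = -525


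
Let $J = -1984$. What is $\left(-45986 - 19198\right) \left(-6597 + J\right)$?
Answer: $559343904$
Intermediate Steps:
$\left(-45986 - 19198\right) \left(-6597 + J\right) = \left(-45986 - 19198\right) \left(-6597 - 1984\right) = \left(-65184\right) \left(-8581\right) = 559343904$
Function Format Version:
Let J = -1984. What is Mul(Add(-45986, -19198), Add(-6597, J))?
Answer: 559343904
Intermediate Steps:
Mul(Add(-45986, -19198), Add(-6597, J)) = Mul(Add(-45986, -19198), Add(-6597, -1984)) = Mul(-65184, -8581) = 559343904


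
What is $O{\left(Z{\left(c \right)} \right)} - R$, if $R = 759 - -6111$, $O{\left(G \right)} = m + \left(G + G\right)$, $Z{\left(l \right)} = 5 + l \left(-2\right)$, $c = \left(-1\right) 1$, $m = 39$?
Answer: $-6817$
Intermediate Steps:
$c = -1$
$Z{\left(l \right)} = 5 - 2 l$
$O{\left(G \right)} = 39 + 2 G$ ($O{\left(G \right)} = 39 + \left(G + G\right) = 39 + 2 G$)
$R = 6870$ ($R = 759 + 6111 = 6870$)
$O{\left(Z{\left(c \right)} \right)} - R = \left(39 + 2 \left(5 - -2\right)\right) - 6870 = \left(39 + 2 \left(5 + 2\right)\right) - 6870 = \left(39 + 2 \cdot 7\right) - 6870 = \left(39 + 14\right) - 6870 = 53 - 6870 = -6817$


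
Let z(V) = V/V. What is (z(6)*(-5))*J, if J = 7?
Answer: -35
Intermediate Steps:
z(V) = 1
(z(6)*(-5))*J = (1*(-5))*7 = -5*7 = -35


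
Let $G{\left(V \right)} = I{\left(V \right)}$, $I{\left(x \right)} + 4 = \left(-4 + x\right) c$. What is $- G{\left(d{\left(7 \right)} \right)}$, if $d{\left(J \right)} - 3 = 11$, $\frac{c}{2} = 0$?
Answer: $4$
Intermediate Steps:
$c = 0$ ($c = 2 \cdot 0 = 0$)
$d{\left(J \right)} = 14$ ($d{\left(J \right)} = 3 + 11 = 14$)
$I{\left(x \right)} = -4$ ($I{\left(x \right)} = -4 + \left(-4 + x\right) 0 = -4 + 0 = -4$)
$G{\left(V \right)} = -4$
$- G{\left(d{\left(7 \right)} \right)} = \left(-1\right) \left(-4\right) = 4$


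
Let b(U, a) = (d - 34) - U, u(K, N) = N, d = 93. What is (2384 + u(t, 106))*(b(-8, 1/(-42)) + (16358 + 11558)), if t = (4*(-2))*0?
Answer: 69677670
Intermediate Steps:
t = 0 (t = -8*0 = 0)
b(U, a) = 59 - U (b(U, a) = (93 - 34) - U = 59 - U)
(2384 + u(t, 106))*(b(-8, 1/(-42)) + (16358 + 11558)) = (2384 + 106)*((59 - 1*(-8)) + (16358 + 11558)) = 2490*((59 + 8) + 27916) = 2490*(67 + 27916) = 2490*27983 = 69677670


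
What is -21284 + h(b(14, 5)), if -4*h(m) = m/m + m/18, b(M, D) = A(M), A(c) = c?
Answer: -191560/9 ≈ -21284.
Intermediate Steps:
b(M, D) = M
h(m) = -¼ - m/72 (h(m) = -(m/m + m/18)/4 = -(1 + m*(1/18))/4 = -(1 + m/18)/4 = -¼ - m/72)
-21284 + h(b(14, 5)) = -21284 + (-¼ - 1/72*14) = -21284 + (-¼ - 7/36) = -21284 - 4/9 = -191560/9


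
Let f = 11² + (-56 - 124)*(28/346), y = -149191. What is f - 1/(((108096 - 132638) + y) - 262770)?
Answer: 8037329912/75515019 ≈ 106.43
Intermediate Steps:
f = 18413/173 (f = 121 - 5040/346 = 121 - 180*14/173 = 121 - 2520/173 = 18413/173 ≈ 106.43)
f - 1/(((108096 - 132638) + y) - 262770) = 18413/173 - 1/(((108096 - 132638) - 149191) - 262770) = 18413/173 - 1/((-24542 - 149191) - 262770) = 18413/173 - 1/(-173733 - 262770) = 18413/173 - 1/(-436503) = 18413/173 - 1*(-1/436503) = 18413/173 + 1/436503 = 8037329912/75515019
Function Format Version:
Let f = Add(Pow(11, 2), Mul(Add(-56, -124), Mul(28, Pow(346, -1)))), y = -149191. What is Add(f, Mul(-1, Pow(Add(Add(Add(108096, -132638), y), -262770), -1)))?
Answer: Rational(8037329912, 75515019) ≈ 106.43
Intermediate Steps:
f = Rational(18413, 173) (f = Add(121, Mul(-180, Mul(28, Rational(1, 346)))) = Add(121, Mul(-180, Rational(14, 173))) = Add(121, Rational(-2520, 173)) = Rational(18413, 173) ≈ 106.43)
Add(f, Mul(-1, Pow(Add(Add(Add(108096, -132638), y), -262770), -1))) = Add(Rational(18413, 173), Mul(-1, Pow(Add(Add(Add(108096, -132638), -149191), -262770), -1))) = Add(Rational(18413, 173), Mul(-1, Pow(Add(Add(-24542, -149191), -262770), -1))) = Add(Rational(18413, 173), Mul(-1, Pow(Add(-173733, -262770), -1))) = Add(Rational(18413, 173), Mul(-1, Pow(-436503, -1))) = Add(Rational(18413, 173), Mul(-1, Rational(-1, 436503))) = Add(Rational(18413, 173), Rational(1, 436503)) = Rational(8037329912, 75515019)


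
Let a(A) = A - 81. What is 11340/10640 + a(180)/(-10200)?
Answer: 68223/64600 ≈ 1.0561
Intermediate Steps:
a(A) = -81 + A
11340/10640 + a(180)/(-10200) = 11340/10640 + (-81 + 180)/(-10200) = 11340*(1/10640) + 99*(-1/10200) = 81/76 - 33/3400 = 68223/64600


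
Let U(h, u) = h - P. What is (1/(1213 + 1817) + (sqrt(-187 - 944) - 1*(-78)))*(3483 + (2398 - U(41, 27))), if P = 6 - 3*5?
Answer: 1378104371/3030 + 5831*I*sqrt(1131) ≈ 4.5482e+5 + 1.961e+5*I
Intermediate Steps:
P = -9 (P = 6 - 15 = -9)
U(h, u) = 9 + h (U(h, u) = h - 1*(-9) = h + 9 = 9 + h)
(1/(1213 + 1817) + (sqrt(-187 - 944) - 1*(-78)))*(3483 + (2398 - U(41, 27))) = (1/(1213 + 1817) + (sqrt(-187 - 944) - 1*(-78)))*(3483 + (2398 - (9 + 41))) = (1/3030 + (sqrt(-1131) + 78))*(3483 + (2398 - 1*50)) = (1/3030 + (I*sqrt(1131) + 78))*(3483 + (2398 - 50)) = (1/3030 + (78 + I*sqrt(1131)))*(3483 + 2348) = (236341/3030 + I*sqrt(1131))*5831 = 1378104371/3030 + 5831*I*sqrt(1131)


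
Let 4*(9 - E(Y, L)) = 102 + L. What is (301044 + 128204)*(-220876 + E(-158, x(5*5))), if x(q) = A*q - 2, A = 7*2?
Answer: -94855008416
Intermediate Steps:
A = 14
x(q) = -2 + 14*q (x(q) = 14*q - 2 = -2 + 14*q)
E(Y, L) = -33/2 - L/4 (E(Y, L) = 9 - (102 + L)/4 = 9 + (-51/2 - L/4) = -33/2 - L/4)
(301044 + 128204)*(-220876 + E(-158, x(5*5))) = (301044 + 128204)*(-220876 + (-33/2 - (-2 + 14*(5*5))/4)) = 429248*(-220876 + (-33/2 - (-2 + 14*25)/4)) = 429248*(-220876 + (-33/2 - (-2 + 350)/4)) = 429248*(-220876 + (-33/2 - 1/4*348)) = 429248*(-220876 + (-33/2 - 87)) = 429248*(-220876 - 207/2) = 429248*(-441959/2) = -94855008416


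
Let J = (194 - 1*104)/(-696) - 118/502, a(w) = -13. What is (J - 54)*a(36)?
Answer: 20577349/29116 ≈ 706.74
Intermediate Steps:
J = -10609/29116 (J = (194 - 104)*(-1/696) - 118*1/502 = 90*(-1/696) - 59/251 = -15/116 - 59/251 = -10609/29116 ≈ -0.36437)
(J - 54)*a(36) = (-10609/29116 - 54)*(-13) = -1582873/29116*(-13) = 20577349/29116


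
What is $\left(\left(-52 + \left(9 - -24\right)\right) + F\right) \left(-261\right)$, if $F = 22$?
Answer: $-783$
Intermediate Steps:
$\left(\left(-52 + \left(9 - -24\right)\right) + F\right) \left(-261\right) = \left(\left(-52 + \left(9 - -24\right)\right) + 22\right) \left(-261\right) = \left(\left(-52 + \left(9 + 24\right)\right) + 22\right) \left(-261\right) = \left(\left(-52 + 33\right) + 22\right) \left(-261\right) = \left(-19 + 22\right) \left(-261\right) = 3 \left(-261\right) = -783$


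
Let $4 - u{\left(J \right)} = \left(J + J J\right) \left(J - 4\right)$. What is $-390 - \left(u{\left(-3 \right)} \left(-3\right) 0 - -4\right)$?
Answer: $-394$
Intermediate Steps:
$u{\left(J \right)} = 4 - \left(-4 + J\right) \left(J + J^{2}\right)$ ($u{\left(J \right)} = 4 - \left(J + J J\right) \left(J - 4\right) = 4 - \left(J + J^{2}\right) \left(-4 + J\right) = 4 - \left(-4 + J\right) \left(J + J^{2}\right)$)
$-390 - \left(u{\left(-3 \right)} \left(-3\right) 0 - -4\right) = -390 - \left(\left(4 - \left(-3\right)^{3} + 3 \left(-3\right)^{2} + 4 \left(-3\right)\right) \left(-3\right) 0 - -4\right) = -390 - \left(\left(4 - -27 + 3 \cdot 9 - 12\right) \left(-3\right) 0 + 4\right) = -390 - \left(\left(4 + 27 + 27 - 12\right) \left(-3\right) 0 + 4\right) = -390 - \left(46 \left(-3\right) 0 + 4\right) = -390 - \left(\left(-138\right) 0 + 4\right) = -390 - \left(0 + 4\right) = -390 - 4 = -394$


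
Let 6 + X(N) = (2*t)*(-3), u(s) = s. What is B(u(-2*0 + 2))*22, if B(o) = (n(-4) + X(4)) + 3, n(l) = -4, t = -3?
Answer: 242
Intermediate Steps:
X(N) = 12 (X(N) = -6 + (2*(-3))*(-3) = -6 - 6*(-3) = -6 + 18 = 12)
B(o) = 11 (B(o) = (-4 + 12) + 3 = 8 + 3 = 11)
B(u(-2*0 + 2))*22 = 11*22 = 242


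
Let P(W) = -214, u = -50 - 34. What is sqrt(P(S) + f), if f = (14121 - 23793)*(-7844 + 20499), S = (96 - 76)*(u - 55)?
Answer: I*sqrt(122399374) ≈ 11063.0*I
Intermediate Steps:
u = -84
S = -2780 (S = (96 - 76)*(-84 - 55) = 20*(-139) = -2780)
f = -122399160 (f = -9672*12655 = -122399160)
sqrt(P(S) + f) = sqrt(-214 - 122399160) = sqrt(-122399374) = I*sqrt(122399374)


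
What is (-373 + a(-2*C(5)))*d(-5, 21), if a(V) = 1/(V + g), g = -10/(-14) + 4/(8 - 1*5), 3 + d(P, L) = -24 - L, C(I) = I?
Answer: 2990976/167 ≈ 17910.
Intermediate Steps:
d(P, L) = -27 - L (d(P, L) = -3 + (-24 - L) = -27 - L)
g = 43/21 (g = -10*(-1/14) + 4/(8 - 5) = 5/7 + 4/3 = 43/21 ≈ 2.0476)
a(V) = 1/(43/21 + V) (a(V) = 1/(V + 43/21) = 1/(43/21 + V))
(-373 + a(-2*C(5)))*d(-5, 21) = (-373 + 21/(43 + 21*(-2*5)))*(-27 - 1*21) = (-373 + 21/(43 + 21*(-10)))*(-27 - 21) = (-373 + 21/(43 - 210))*(-48) = (-373 + 21/(-167))*(-48) = (-373 + 21*(-1/167))*(-48) = (-373 - 21/167)*(-48) = -62312/167*(-48) = 2990976/167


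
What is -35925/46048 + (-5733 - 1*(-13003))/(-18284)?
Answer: -247905415/210485408 ≈ -1.1778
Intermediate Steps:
-35925/46048 + (-5733 - 1*(-13003))/(-18284) = -35925*1/46048 + (-5733 + 13003)*(-1/18284) = -35925/46048 + 7270*(-1/18284) = -35925/46048 - 3635/9142 = -247905415/210485408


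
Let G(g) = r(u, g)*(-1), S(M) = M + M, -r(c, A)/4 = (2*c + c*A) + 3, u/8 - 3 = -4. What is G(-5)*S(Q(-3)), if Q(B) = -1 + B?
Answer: -864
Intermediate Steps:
u = -8 (u = 24 + 8*(-4) = 24 - 32 = -8)
r(c, A) = -12 - 8*c - 4*A*c (r(c, A) = -4*((2*c + c*A) + 3) = -4*((2*c + A*c) + 3) = -4*(3 + 2*c + A*c) = -12 - 8*c - 4*A*c)
S(M) = 2*M
G(g) = -52 - 32*g (G(g) = (-12 - 8*(-8) - 4*g*(-8))*(-1) = (-12 + 64 + 32*g)*(-1) = (52 + 32*g)*(-1) = -52 - 32*g)
G(-5)*S(Q(-3)) = (-52 - 32*(-5))*(2*(-1 - 3)) = (-52 + 160)*(2*(-4)) = 108*(-8) = -864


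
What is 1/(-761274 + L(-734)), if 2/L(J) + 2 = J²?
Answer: -269377/205069706297 ≈ -1.3136e-6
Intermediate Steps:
L(J) = 2/(-2 + J²)
1/(-761274 + L(-734)) = 1/(-761274 + 2/(-2 + (-734)²)) = 1/(-761274 + 2/(-2 + 538756)) = 1/(-761274 + 2/538754) = 1/(-761274 + 2*(1/538754)) = 1/(-761274 + 1/269377) = 1/(-205069706297/269377) = -269377/205069706297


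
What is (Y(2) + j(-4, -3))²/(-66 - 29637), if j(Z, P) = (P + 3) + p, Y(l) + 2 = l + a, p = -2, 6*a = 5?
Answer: -49/1069308 ≈ -4.5824e-5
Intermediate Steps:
a = ⅚ (a = (⅙)*5 = ⅚ ≈ 0.83333)
Y(l) = -7/6 + l (Y(l) = -2 + (l + ⅚) = -2 + (⅚ + l) = -7/6 + l)
j(Z, P) = 1 + P (j(Z, P) = (P + 3) - 2 = (3 + P) - 2 = 1 + P)
(Y(2) + j(-4, -3))²/(-66 - 29637) = ((-7/6 + 2) + (1 - 3))²/(-66 - 29637) = (⅚ - 2)²/(-29703) = (-7/6)²*(-1/29703) = (49/36)*(-1/29703) = -49/1069308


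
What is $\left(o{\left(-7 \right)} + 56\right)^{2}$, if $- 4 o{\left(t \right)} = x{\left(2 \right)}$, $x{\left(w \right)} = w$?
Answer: $\frac{12321}{4} \approx 3080.3$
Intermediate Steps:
$o{\left(t \right)} = - \frac{1}{2}$ ($o{\left(t \right)} = \left(- \frac{1}{4}\right) 2 = - \frac{1}{2}$)
$\left(o{\left(-7 \right)} + 56\right)^{2} = \left(- \frac{1}{2} + 56\right)^{2} = \left(\frac{111}{2}\right)^{2} = \frac{12321}{4}$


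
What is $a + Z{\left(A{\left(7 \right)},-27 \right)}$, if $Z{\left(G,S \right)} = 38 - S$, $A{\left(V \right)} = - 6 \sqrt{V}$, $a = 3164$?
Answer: $3229$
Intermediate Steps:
$a + Z{\left(A{\left(7 \right)},-27 \right)} = 3164 + \left(38 - -27\right) = 3164 + \left(38 + 27\right) = 3164 + 65 = 3229$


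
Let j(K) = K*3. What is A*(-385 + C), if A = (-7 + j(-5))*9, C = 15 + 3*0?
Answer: 73260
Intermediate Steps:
C = 15 (C = 15 + 0 = 15)
j(K) = 3*K
A = -198 (A = (-7 + 3*(-5))*9 = (-7 - 15)*9 = -22*9 = -198)
A*(-385 + C) = -198*(-385 + 15) = -198*(-370) = 73260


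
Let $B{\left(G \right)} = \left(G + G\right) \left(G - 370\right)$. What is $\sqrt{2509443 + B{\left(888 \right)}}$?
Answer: $\sqrt{3429411} \approx 1851.9$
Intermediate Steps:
$B{\left(G \right)} = 2 G \left(-370 + G\right)$
$\sqrt{2509443 + B{\left(888 \right)}} = \sqrt{2509443 + 2 \cdot 888 \left(-370 + 888\right)} = \sqrt{2509443 + 2 \cdot 888 \cdot 518} = \sqrt{2509443 + 919968} = \sqrt{3429411}$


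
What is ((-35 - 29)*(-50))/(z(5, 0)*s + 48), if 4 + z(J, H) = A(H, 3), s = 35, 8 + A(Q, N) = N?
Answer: -3200/267 ≈ -11.985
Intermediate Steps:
A(Q, N) = -8 + N
z(J, H) = -9 (z(J, H) = -4 + (-8 + 3) = -4 - 5 = -9)
((-35 - 29)*(-50))/(z(5, 0)*s + 48) = ((-35 - 29)*(-50))/(-9*35 + 48) = (-64*(-50))/(-315 + 48) = 3200/(-267) = 3200*(-1/267) = -3200/267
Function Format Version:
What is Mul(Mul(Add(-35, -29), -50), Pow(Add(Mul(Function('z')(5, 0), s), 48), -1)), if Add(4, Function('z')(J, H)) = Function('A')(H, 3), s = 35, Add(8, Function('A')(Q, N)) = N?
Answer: Rational(-3200, 267) ≈ -11.985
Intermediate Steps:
Function('A')(Q, N) = Add(-8, N)
Function('z')(J, H) = -9 (Function('z')(J, H) = Add(-4, Add(-8, 3)) = Add(-4, -5) = -9)
Mul(Mul(Add(-35, -29), -50), Pow(Add(Mul(Function('z')(5, 0), s), 48), -1)) = Mul(Mul(Add(-35, -29), -50), Pow(Add(Mul(-9, 35), 48), -1)) = Mul(Mul(-64, -50), Pow(Add(-315, 48), -1)) = Mul(3200, Pow(-267, -1)) = Mul(3200, Rational(-1, 267)) = Rational(-3200, 267)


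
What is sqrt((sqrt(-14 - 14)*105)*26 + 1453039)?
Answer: sqrt(1453039 + 5460*I*sqrt(7)) ≈ 1205.4 + 5.992*I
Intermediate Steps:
sqrt((sqrt(-14 - 14)*105)*26 + 1453039) = sqrt((sqrt(-28)*105)*26 + 1453039) = sqrt(((2*I*sqrt(7))*105)*26 + 1453039) = sqrt((210*I*sqrt(7))*26 + 1453039) = sqrt(5460*I*sqrt(7) + 1453039) = sqrt(1453039 + 5460*I*sqrt(7))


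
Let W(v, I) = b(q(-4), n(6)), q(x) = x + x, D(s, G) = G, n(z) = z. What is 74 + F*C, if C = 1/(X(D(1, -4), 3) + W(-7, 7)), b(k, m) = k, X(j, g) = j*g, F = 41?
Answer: 1439/20 ≈ 71.950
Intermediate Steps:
X(j, g) = g*j
q(x) = 2*x
W(v, I) = -8 (W(v, I) = 2*(-4) = -8)
C = -1/20 (C = 1/(3*(-4) - 8) = 1/(-12 - 8) = 1/(-20) = -1/20 ≈ -0.050000)
74 + F*C = 74 + 41*(-1/20) = 74 - 41/20 = 1439/20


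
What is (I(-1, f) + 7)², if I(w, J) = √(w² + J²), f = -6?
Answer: (7 + √37)² ≈ 171.16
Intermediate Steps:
I(w, J) = √(J² + w²)
(I(-1, f) + 7)² = (√((-6)² + (-1)²) + 7)² = (√(36 + 1) + 7)² = (√37 + 7)² = (7 + √37)²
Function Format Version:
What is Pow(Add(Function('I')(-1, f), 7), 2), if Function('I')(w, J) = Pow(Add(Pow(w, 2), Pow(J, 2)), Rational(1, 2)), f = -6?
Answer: Pow(Add(7, Pow(37, Rational(1, 2))), 2) ≈ 171.16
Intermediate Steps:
Function('I')(w, J) = Pow(Add(Pow(J, 2), Pow(w, 2)), Rational(1, 2))
Pow(Add(Function('I')(-1, f), 7), 2) = Pow(Add(Pow(Add(Pow(-6, 2), Pow(-1, 2)), Rational(1, 2)), 7), 2) = Pow(Add(Pow(Add(36, 1), Rational(1, 2)), 7), 2) = Pow(Add(Pow(37, Rational(1, 2)), 7), 2) = Pow(Add(7, Pow(37, Rational(1, 2))), 2)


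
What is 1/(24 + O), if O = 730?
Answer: 1/754 ≈ 0.0013263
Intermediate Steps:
1/(24 + O) = 1/(24 + 730) = 1/754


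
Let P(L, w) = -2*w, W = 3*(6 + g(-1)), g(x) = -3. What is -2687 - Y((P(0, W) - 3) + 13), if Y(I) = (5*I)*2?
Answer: -2607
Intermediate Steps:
W = 9 (W = 3*(6 - 3) = 3*3 = 9)
Y(I) = 10*I
-2687 - Y((P(0, W) - 3) + 13) = -2687 - 10*((-2*9 - 3) + 13) = -2687 - 10*((-18 - 3) + 13) = -2687 - 10*(-21 + 13) = -2687 - 10*(-8) = -2687 - 1*(-80) = -2687 + 80 = -2607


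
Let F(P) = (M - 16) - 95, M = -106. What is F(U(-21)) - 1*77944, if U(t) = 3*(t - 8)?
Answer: -78161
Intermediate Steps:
U(t) = -24 + 3*t (U(t) = 3*(-8 + t) = -24 + 3*t)
F(P) = -217 (F(P) = (-106 - 16) - 95 = -122 - 95 = -217)
F(U(-21)) - 1*77944 = -217 - 1*77944 = -217 - 77944 = -78161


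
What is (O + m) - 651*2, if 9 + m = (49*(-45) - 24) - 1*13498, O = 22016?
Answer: 4978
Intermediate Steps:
m = -15736 (m = -9 + ((49*(-45) - 24) - 1*13498) = -9 + ((-2205 - 24) - 13498) = -9 + (-2229 - 13498) = -9 - 15727 = -15736)
(O + m) - 651*2 = (22016 - 15736) - 651*2 = 6280 - 1302 = 4978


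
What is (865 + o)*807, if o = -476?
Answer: 313923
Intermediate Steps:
(865 + o)*807 = (865 - 476)*807 = 389*807 = 313923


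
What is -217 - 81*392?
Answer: -31969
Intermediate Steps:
-217 - 81*392 = -217 - 31752 = -31969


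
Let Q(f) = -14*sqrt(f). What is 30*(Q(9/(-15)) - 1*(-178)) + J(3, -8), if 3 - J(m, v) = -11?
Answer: 5354 - 84*I*sqrt(15) ≈ 5354.0 - 325.33*I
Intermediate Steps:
J(m, v) = 14 (J(m, v) = 3 - 1*(-11) = 3 + 11 = 14)
30*(Q(9/(-15)) - 1*(-178)) + J(3, -8) = 30*(-14*3*(I*sqrt(15)/15) - 1*(-178)) + 14 = 30*(-14*I*sqrt(15)/5 + 178) + 14 = 30*(178 - 14*I*sqrt(15)/5) + 14 = (5340 - 84*I*sqrt(15)) + 14 = 5354 - 84*I*sqrt(15)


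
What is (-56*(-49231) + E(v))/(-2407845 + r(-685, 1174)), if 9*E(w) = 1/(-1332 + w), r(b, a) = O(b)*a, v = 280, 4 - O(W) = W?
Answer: -26102670047/15138943812 ≈ -1.7242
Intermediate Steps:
O(W) = 4 - W
r(b, a) = a*(4 - b) (r(b, a) = (4 - b)*a = a*(4 - b))
E(w) = 1/(9*(-1332 + w))
(-56*(-49231) + E(v))/(-2407845 + r(-685, 1174)) = (-56*(-49231) + 1/(9*(-1332 + 280)))/(-2407845 + 1174*(4 - 1*(-685))) = (2756936 + (⅑)/(-1052))/(-2407845 + 1174*(4 + 685)) = (2756936 + (⅑)*(-1/1052))/(-2407845 + 1174*689) = (2756936 - 1/9468)/(-2407845 + 808886) = (26102670047/9468)/(-1598959) = (26102670047/9468)*(-1/1598959) = -26102670047/15138943812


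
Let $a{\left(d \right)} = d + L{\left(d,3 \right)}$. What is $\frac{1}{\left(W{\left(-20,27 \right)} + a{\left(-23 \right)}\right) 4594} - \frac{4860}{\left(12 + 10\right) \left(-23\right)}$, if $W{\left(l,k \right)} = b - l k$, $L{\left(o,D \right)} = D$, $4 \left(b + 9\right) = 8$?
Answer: $\frac{5726834713}{596250666} \approx 9.6047$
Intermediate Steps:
$b = -7$ ($b = -9 + \frac{1}{4} \cdot 8 = -9 + 2 = -7$)
$W{\left(l,k \right)} = -7 - k l$ ($W{\left(l,k \right)} = -7 - l k = -7 - k l$)
$a{\left(d \right)} = 3 + d$ ($a{\left(d \right)} = d + 3 = 3 + d$)
$\frac{1}{\left(W{\left(-20,27 \right)} + a{\left(-23 \right)}\right) 4594} - \frac{4860}{\left(12 + 10\right) \left(-23\right)} = \frac{1}{\left(\left(-7 - 27 \left(-20\right)\right) + \left(3 - 23\right)\right) 4594} - \frac{4860}{\left(12 + 10\right) \left(-23\right)} = \frac{1}{\left(-7 + 540\right) - 20} \cdot \frac{1}{4594} - \frac{4860}{22 \left(-23\right)} = \frac{1}{533 - 20} \cdot \frac{1}{4594} - \frac{4860}{-506} = \frac{1}{513} \cdot \frac{1}{4594} - - \frac{2430}{253} = \frac{1}{513} \cdot \frac{1}{4594} + \frac{2430}{253} = \frac{1}{2356722} + \frac{2430}{253} = \frac{5726834713}{596250666}$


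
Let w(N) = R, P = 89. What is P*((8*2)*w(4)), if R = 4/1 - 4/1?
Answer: 0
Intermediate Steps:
R = 0 (R = 4*1 - 4*1 = 4 - 4 = 0)
w(N) = 0
P*((8*2)*w(4)) = 89*((8*2)*0) = 89*(16*0) = 89*0 = 0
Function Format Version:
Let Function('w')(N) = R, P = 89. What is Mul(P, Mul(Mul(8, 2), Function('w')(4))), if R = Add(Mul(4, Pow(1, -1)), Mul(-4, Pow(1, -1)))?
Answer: 0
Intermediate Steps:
R = 0 (R = Add(Mul(4, 1), Mul(-4, 1)) = Add(4, -4) = 0)
Function('w')(N) = 0
Mul(P, Mul(Mul(8, 2), Function('w')(4))) = Mul(89, Mul(Mul(8, 2), 0)) = Mul(89, Mul(16, 0)) = Mul(89, 0) = 0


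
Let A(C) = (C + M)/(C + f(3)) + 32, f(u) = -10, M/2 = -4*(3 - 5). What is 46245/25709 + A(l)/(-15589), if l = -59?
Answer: 49685147086/27653654469 ≈ 1.7967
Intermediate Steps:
M = 16 (M = 2*(-4*(3 - 5)) = 2*(-4*(-2)) = 2*8 = 16)
A(C) = 32 + (16 + C)/(-10 + C) (A(C) = (C + 16)/(C - 10) + 32 = (16 + C)/(-10 + C) + 32 = 32 + (16 + C)/(-10 + C))
46245/25709 + A(l)/(-15589) = 46245/25709 + ((-304 + 33*(-59))/(-10 - 59))/(-15589) = 46245*(1/25709) + ((-304 - 1947)/(-69))*(-1/15589) = 46245/25709 - 1/69*(-2251)*(-1/15589) = 46245/25709 + (2251/69)*(-1/15589) = 46245/25709 - 2251/1075641 = 49685147086/27653654469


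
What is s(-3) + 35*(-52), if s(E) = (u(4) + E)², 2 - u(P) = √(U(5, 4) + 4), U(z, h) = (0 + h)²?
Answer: -1799 + 4*√5 ≈ -1790.1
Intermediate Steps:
U(z, h) = h²
u(P) = 2 - 2*√5 (u(P) = 2 - √(4² + 4) = 2 - √(16 + 4) = 2 - √20 = 2 - 2*√5)
s(E) = (2 + E - 2*√5)² (s(E) = ((2 - 2*√5) + E)² = (2 + E - 2*√5)²)
s(-3) + 35*(-52) = (2 - 3 - 2*√5)² + 35*(-52) = (-1 - 2*√5)² - 1820 = -1820 + (-1 - 2*√5)²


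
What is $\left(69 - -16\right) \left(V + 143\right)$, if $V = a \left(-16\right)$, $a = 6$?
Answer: $3995$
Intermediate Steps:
$V = -96$ ($V = 6 \left(-16\right) = -96$)
$\left(69 - -16\right) \left(V + 143\right) = \left(69 - -16\right) \left(-96 + 143\right) = \left(69 + 16\right) 47 = 85 \cdot 47 = 3995$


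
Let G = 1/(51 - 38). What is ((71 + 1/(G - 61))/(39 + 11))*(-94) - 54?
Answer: -3711493/19800 ≈ -187.45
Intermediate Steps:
G = 1/13 ≈ 0.076923
((71 + 1/(G - 61))/(39 + 11))*(-94) - 54 = ((71 + 1/(1/13 - 61))/(39 + 11))*(-94) - 54 = ((71 + 1/(-792/13))/50)*(-94) - 54 = ((71 - 13/792)*(1/50))*(-94) - 54 = ((56219/792)*(1/50))*(-94) - 54 = (56219/39600)*(-94) - 54 = -2642293/19800 - 54 = -3711493/19800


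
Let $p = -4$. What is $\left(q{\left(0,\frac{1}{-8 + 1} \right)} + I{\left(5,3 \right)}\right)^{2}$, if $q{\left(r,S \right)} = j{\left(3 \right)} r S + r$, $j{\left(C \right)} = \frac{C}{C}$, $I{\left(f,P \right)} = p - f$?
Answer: $81$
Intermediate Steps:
$I{\left(f,P \right)} = -4 - f$
$j{\left(C \right)} = 1$
$q{\left(r,S \right)} = r + S r$ ($q{\left(r,S \right)} = 1 r S + r = r S + r = S r + r = r + S r$)
$\left(q{\left(0,\frac{1}{-8 + 1} \right)} + I{\left(5,3 \right)}\right)^{2} = \left(0 \left(1 + \frac{1}{-8 + 1}\right) - 9\right)^{2} = \left(0 \left(1 + \frac{1}{-7}\right) - 9\right)^{2} = \left(0 \left(1 - \frac{1}{7}\right) - 9\right)^{2} = \left(0 \cdot \frac{6}{7} - 9\right)^{2} = \left(0 - 9\right)^{2} = \left(-9\right)^{2} = 81$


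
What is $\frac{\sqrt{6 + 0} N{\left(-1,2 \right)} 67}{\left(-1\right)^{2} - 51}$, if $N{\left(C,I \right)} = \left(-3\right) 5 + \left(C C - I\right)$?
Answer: $\frac{536 \sqrt{6}}{25} \approx 52.517$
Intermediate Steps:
$N{\left(C,I \right)} = -15 + C^{2} - I$ ($N{\left(C,I \right)} = -15 + \left(C^{2} - I\right) = -15 + C^{2} - I$)
$\frac{\sqrt{6 + 0} N{\left(-1,2 \right)} 67}{\left(-1\right)^{2} - 51} = \frac{\sqrt{6 + 0} \left(-15 + \left(-1\right)^{2} - 2\right) 67}{\left(-1\right)^{2} - 51} = \frac{\sqrt{6} \left(-15 + 1 - 2\right) 67}{1 - 51} = \frac{\sqrt{6} \left(-16\right) 67}{-50} = - 16 \sqrt{6} \cdot 67 \left(- \frac{1}{50}\right) = - 1072 \sqrt{6} \left(- \frac{1}{50}\right) = \frac{536 \sqrt{6}}{25}$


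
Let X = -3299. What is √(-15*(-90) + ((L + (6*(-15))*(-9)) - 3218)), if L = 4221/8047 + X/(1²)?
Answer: I*√282100122226/8047 ≈ 66.004*I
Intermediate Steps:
L = -26542832/8047 (L = 4221/8047 - 3299/(1²) = 4221*(1/8047) - 3299/1 = 4221/8047 - 3299*1 = 4221/8047 - 3299 = -26542832/8047 ≈ -3298.5)
√(-15*(-90) + ((L + (6*(-15))*(-9)) - 3218)) = √(-15*(-90) + ((-26542832/8047 + (6*(-15))*(-9)) - 3218)) = √(1350 + ((-26542832/8047 - 90*(-9)) - 3218)) = √(1350 + ((-26542832/8047 + 810) - 3218)) = √(1350 + (-20024762/8047 - 3218)) = √(1350 - 45920008/8047) = √(-35056558/8047) = I*√282100122226/8047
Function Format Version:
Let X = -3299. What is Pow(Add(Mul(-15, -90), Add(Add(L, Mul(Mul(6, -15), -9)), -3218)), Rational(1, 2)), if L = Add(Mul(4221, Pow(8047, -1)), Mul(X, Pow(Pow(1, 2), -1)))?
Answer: Mul(Rational(1, 8047), I, Pow(282100122226, Rational(1, 2))) ≈ Mul(66.004, I)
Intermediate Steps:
L = Rational(-26542832, 8047) (L = Add(Mul(4221, Pow(8047, -1)), Mul(-3299, Pow(Pow(1, 2), -1))) = Add(Mul(4221, Rational(1, 8047)), Mul(-3299, Pow(1, -1))) = Add(Rational(4221, 8047), Mul(-3299, 1)) = Add(Rational(4221, 8047), -3299) = Rational(-26542832, 8047) ≈ -3298.5)
Pow(Add(Mul(-15, -90), Add(Add(L, Mul(Mul(6, -15), -9)), -3218)), Rational(1, 2)) = Pow(Add(Mul(-15, -90), Add(Add(Rational(-26542832, 8047), Mul(Mul(6, -15), -9)), -3218)), Rational(1, 2)) = Pow(Add(1350, Add(Add(Rational(-26542832, 8047), Mul(-90, -9)), -3218)), Rational(1, 2)) = Pow(Add(1350, Add(Add(Rational(-26542832, 8047), 810), -3218)), Rational(1, 2)) = Pow(Add(1350, Add(Rational(-20024762, 8047), -3218)), Rational(1, 2)) = Pow(Add(1350, Rational(-45920008, 8047)), Rational(1, 2)) = Pow(Rational(-35056558, 8047), Rational(1, 2)) = Mul(Rational(1, 8047), I, Pow(282100122226, Rational(1, 2)))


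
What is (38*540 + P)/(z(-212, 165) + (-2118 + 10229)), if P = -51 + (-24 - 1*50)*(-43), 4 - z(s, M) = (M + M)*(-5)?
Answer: 23651/9765 ≈ 2.4220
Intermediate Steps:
z(s, M) = 4 + 10*M (z(s, M) = 4 - (M + M)*(-5) = 4 - 2*M*(-5) = 4 - (-10)*M = 4 + 10*M)
P = 3131 (P = -51 + (-24 - 50)*(-43) = -51 - 74*(-43) = -51 + 3182 = 3131)
(38*540 + P)/(z(-212, 165) + (-2118 + 10229)) = (38*540 + 3131)/((4 + 10*165) + (-2118 + 10229)) = (20520 + 3131)/((4 + 1650) + 8111) = 23651/(1654 + 8111) = 23651/9765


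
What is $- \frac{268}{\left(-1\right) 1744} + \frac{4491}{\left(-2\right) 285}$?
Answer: $- \frac{319981}{41420} \approx -7.7253$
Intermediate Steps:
$- \frac{268}{\left(-1\right) 1744} + \frac{4491}{\left(-2\right) 285} = - \frac{268}{-1744} + \frac{4491}{-570} = \left(-268\right) \left(- \frac{1}{1744}\right) + 4491 \left(- \frac{1}{570}\right) = \frac{67}{436} - \frac{1497}{190} = - \frac{319981}{41420}$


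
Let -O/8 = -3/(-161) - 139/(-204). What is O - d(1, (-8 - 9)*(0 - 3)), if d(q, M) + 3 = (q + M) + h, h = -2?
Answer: -431899/8211 ≈ -52.600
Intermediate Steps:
d(q, M) = -5 + M + q (d(q, M) = -3 + ((q + M) - 2) = -3 + ((M + q) - 2) = -3 + (-2 + M + q) = -5 + M + q)
O = -45982/8211 (O = -8*(-3/(-161) - 139/(-204)) = -8*(-3*(-1/161) - 139*(-1/204)) = -8*(3/161 + 139/204) = -8*22991/32844 = -45982/8211 ≈ -5.6001)
O - d(1, (-8 - 9)*(0 - 3)) = -45982/8211 - (-5 + (-8 - 9)*(0 - 3) + 1) = -45982/8211 - (-5 - 17*(-3) + 1) = -45982/8211 - (-5 + 51 + 1) = -45982/8211 - 1*47 = -45982/8211 - 47 = -431899/8211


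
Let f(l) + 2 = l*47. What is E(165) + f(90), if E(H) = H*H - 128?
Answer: 31325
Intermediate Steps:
E(H) = -128 + H² (E(H) = H² - 128 = -128 + H²)
f(l) = -2 + 47*l (f(l) = -2 + l*47 = -2 + 47*l)
E(165) + f(90) = (-128 + 165²) + (-2 + 47*90) = (-128 + 27225) + (-2 + 4230) = 27097 + 4228 = 31325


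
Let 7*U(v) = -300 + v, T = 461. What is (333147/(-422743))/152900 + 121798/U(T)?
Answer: 7872706609988219/1486660308100 ≈ 5295.6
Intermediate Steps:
U(v) = -300/7 + v/7 (U(v) = (-300 + v)/7 = -300/7 + v/7)
(333147/(-422743))/152900 + 121798/U(T) = (333147/(-422743))/152900 + 121798/(-300/7 + (⅐)*461) = (333147*(-1/422743))*(1/152900) + 121798/(-300/7 + 461/7) = -333147/422743*1/152900 + 121798/23 = -333147/64637404700 + 121798*(1/23) = -333147/64637404700 + 121798/23 = 7872706609988219/1486660308100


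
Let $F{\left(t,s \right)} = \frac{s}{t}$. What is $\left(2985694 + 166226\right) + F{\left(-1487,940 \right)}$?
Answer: $\frac{4686904100}{1487} \approx 3.1519 \cdot 10^{6}$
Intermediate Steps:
$\left(2985694 + 166226\right) + F{\left(-1487,940 \right)} = \left(2985694 + 166226\right) + \frac{940}{-1487} = 3151920 + 940 \left(- \frac{1}{1487}\right) = 3151920 - \frac{940}{1487} = \frac{4686904100}{1487}$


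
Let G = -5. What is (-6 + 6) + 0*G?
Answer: 0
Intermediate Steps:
(-6 + 6) + 0*G = (-6 + 6) + 0*(-5) = 0 + 0 = 0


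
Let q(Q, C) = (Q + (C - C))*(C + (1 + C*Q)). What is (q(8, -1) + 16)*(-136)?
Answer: 6528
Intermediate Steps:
q(Q, C) = Q*(1 + C + C*Q) (q(Q, C) = (Q + 0)*(1 + C + C*Q) = Q*(1 + C + C*Q))
(q(8, -1) + 16)*(-136) = (8*(1 - 1 - 1*8) + 16)*(-136) = (8*(1 - 1 - 8) + 16)*(-136) = (8*(-8) + 16)*(-136) = (-64 + 16)*(-136) = -48*(-136) = 6528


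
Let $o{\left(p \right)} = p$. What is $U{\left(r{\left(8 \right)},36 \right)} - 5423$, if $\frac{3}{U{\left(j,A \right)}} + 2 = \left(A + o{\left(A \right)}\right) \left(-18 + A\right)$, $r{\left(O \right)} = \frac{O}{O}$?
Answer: $- \frac{7017359}{1294} \approx -5423.0$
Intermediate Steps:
$r{\left(O \right)} = 1$
$U{\left(j,A \right)} = \frac{3}{-2 + 2 A \left(-18 + A\right)}$ ($U{\left(j,A \right)} = \frac{3}{-2 + \left(A + A\right) \left(-18 + A\right)} = \frac{3}{-2 + 2 A \left(-18 + A\right)}$)
$U{\left(r{\left(8 \right)},36 \right)} - 5423 = \frac{3}{2 \left(-1 + 36^{2} - 648\right)} - 5423 = \frac{3}{2 \left(-1 + 1296 - 648\right)} - 5423 = \frac{3}{2 \cdot 647} - 5423 = \frac{3}{2} \cdot \frac{1}{647} - 5423 = \frac{3}{1294} - 5423 = - \frac{7017359}{1294}$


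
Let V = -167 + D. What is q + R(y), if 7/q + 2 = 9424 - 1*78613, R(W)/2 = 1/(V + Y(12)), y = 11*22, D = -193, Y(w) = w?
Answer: -70409/12039234 ≈ -0.0058483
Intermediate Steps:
y = 242
V = -360 (V = -167 - 193 = -360)
R(W) = -1/174 (R(W) = 2/(-360 + 12) = 2/(-348) = 2*(-1/348) = -1/174)
q = -7/69191 (q = 7/(-2 + (9424 - 1*78613)) = 7/(-2 + (9424 - 78613)) = 7/(-2 - 69189) = 7/(-69191) = 7*(-1/69191) = -7/69191 ≈ -0.00010117)
q + R(y) = -7/69191 - 1/174 = -70409/12039234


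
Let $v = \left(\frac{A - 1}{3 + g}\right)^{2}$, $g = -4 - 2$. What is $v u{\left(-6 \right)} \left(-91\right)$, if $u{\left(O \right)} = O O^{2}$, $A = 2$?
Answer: $2184$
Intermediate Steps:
$u{\left(O \right)} = O^{3}$
$g = -6$
$v = \frac{1}{9}$ ($v = \left(\frac{2 - 1}{3 - 6}\right)^{2} = \left(1 \frac{1}{-3}\right)^{2} = \left(1 \left(- \frac{1}{3}\right)\right)^{2} = \left(- \frac{1}{3}\right)^{2} = \frac{1}{9} \approx 0.11111$)
$v u{\left(-6 \right)} \left(-91\right) = \frac{\left(-6\right)^{3}}{9} \left(-91\right) = \frac{1}{9} \left(-216\right) \left(-91\right) = \left(-24\right) \left(-91\right) = 2184$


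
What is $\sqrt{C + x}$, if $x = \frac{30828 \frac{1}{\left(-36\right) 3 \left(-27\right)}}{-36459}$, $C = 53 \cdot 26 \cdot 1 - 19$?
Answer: $\frac{\sqrt{146323435124742}}{328131} \approx 36.865$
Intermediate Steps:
$C = 1359$ ($C = 53 \cdot 26 - 19 = 1378 - 19 = 1359$)
$x = - \frac{2569}{8859537}$ ($x = \frac{30828}{\left(-108\right) \left(-27\right)} \left(- \frac{1}{36459}\right) = \frac{30828}{2916} \left(- \frac{1}{36459}\right) = 30828 \cdot \frac{1}{2916} \left(- \frac{1}{36459}\right) = \frac{2569}{243} \left(- \frac{1}{36459}\right) = - \frac{2569}{8859537} \approx -0.00028997$)
$\sqrt{C + x} = \sqrt{1359 - \frac{2569}{8859537}} = \sqrt{\frac{12040108214}{8859537}} = \frac{\sqrt{146323435124742}}{328131}$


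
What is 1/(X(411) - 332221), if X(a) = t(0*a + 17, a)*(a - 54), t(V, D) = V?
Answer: -1/326152 ≈ -3.0661e-6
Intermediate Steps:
X(a) = -918 + 17*a (X(a) = (0*a + 17)*(a - 54) = (0 + 17)*(-54 + a) = 17*(-54 + a) = -918 + 17*a)
1/(X(411) - 332221) = 1/((-918 + 17*411) - 332221) = 1/((-918 + 6987) - 332221) = 1/(6069 - 332221) = 1/(-326152) = -1/326152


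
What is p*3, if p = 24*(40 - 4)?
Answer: 2592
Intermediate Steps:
p = 864 (p = 24*36 = 864)
p*3 = 864*3 = 2592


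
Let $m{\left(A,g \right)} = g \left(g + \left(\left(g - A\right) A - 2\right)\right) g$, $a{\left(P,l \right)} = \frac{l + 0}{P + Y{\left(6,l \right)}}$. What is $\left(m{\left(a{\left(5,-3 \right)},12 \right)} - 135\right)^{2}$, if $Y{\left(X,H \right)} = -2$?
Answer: $321489$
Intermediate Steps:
$a{\left(P,l \right)} = \frac{l}{-2 + P}$ ($a{\left(P,l \right)} = \frac{l + 0}{P - 2} = \frac{l}{-2 + P}$)
$m{\left(A,g \right)} = g^{2} \left(-2 + g + A \left(g - A\right)\right)$ ($m{\left(A,g \right)} = g \left(g + \left(A \left(g - A\right) - 2\right)\right) g = g \left(g + \left(-2 + A \left(g - A\right)\right)\right) g = g \left(-2 + g + A \left(g - A\right)\right) g = g^{2} \left(-2 + g + A \left(g - A\right)\right)$)
$\left(m{\left(a{\left(5,-3 \right)},12 \right)} - 135\right)^{2} = \left(12^{2} \left(-2 + 12 - \left(- \frac{3}{-2 + 5}\right)^{2} + - \frac{3}{-2 + 5} \cdot 12\right) - 135\right)^{2} = \left(144 \left(-2 + 12 - \left(- \frac{3}{3}\right)^{2} + - \frac{3}{3} \cdot 12\right) - 135\right)^{2} = \left(144 \left(-2 + 12 - \left(\left(-3\right) \frac{1}{3}\right)^{2} + \left(-3\right) \frac{1}{3} \cdot 12\right) - 135\right)^{2} = \left(144 \left(-2 + 12 - \left(-1\right)^{2} - 12\right) - 135\right)^{2} = \left(144 \left(-2 + 12 - 1 - 12\right) - 135\right)^{2} = \left(144 \left(-3\right) - 135\right)^{2} = \left(-432 - 135\right)^{2} = \left(-567\right)^{2} = 321489$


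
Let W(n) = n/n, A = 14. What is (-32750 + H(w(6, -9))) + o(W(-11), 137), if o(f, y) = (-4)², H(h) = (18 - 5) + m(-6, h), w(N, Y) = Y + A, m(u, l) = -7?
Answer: -32728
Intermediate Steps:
w(N, Y) = 14 + Y (w(N, Y) = Y + 14 = 14 + Y)
H(h) = 6 (H(h) = (18 - 5) - 7 = 13 - 7 = 6)
W(n) = 1
o(f, y) = 16
(-32750 + H(w(6, -9))) + o(W(-11), 137) = (-32750 + 6) + 16 = -32744 + 16 = -32728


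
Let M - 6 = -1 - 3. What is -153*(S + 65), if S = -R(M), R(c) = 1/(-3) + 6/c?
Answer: -9537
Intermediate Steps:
M = 2 (M = 6 + (-1 - 3) = 6 - 4 = 2)
R(c) = -⅓ + 6/c (R(c) = 1*(-⅓) + 6/c = -⅓ + 6/c)
S = -8/3 (S = -(18 - 1*2)/(3*2) = -(18 - 2)/(3*2) = -16/(3*2) = -1*8/3 = -8/3 ≈ -2.6667)
-153*(S + 65) = -153*(-8/3 + 65) = -153*187/3 = -9537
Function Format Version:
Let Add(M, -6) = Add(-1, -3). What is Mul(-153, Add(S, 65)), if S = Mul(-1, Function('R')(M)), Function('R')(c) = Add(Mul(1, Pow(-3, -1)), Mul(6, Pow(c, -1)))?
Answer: -9537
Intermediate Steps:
M = 2 (M = Add(6, Add(-1, -3)) = Add(6, -4) = 2)
Function('R')(c) = Add(Rational(-1, 3), Mul(6, Pow(c, -1))) (Function('R')(c) = Add(Mul(1, Rational(-1, 3)), Mul(6, Pow(c, -1))) = Add(Rational(-1, 3), Mul(6, Pow(c, -1))))
S = Rational(-8, 3) (S = Mul(-1, Mul(Rational(1, 3), Pow(2, -1), Add(18, Mul(-1, 2)))) = Mul(-1, Mul(Rational(1, 3), Rational(1, 2), Add(18, -2))) = Mul(-1, Mul(Rational(1, 3), Rational(1, 2), 16)) = Mul(-1, Rational(8, 3)) = Rational(-8, 3) ≈ -2.6667)
Mul(-153, Add(S, 65)) = Mul(-153, Add(Rational(-8, 3), 65)) = Mul(-153, Rational(187, 3)) = -9537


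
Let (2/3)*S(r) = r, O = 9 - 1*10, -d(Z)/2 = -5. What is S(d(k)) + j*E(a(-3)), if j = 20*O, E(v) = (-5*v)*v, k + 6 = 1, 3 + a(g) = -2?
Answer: 2515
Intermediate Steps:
a(g) = -5 (a(g) = -3 - 2 = -5)
k = -5 (k = -6 + 1 = -5)
d(Z) = 10 (d(Z) = -2*(-5) = 10)
O = -1 (O = 9 - 10 = -1)
E(v) = -5*v²
S(r) = 3*r/2
j = -20 (j = 20*(-1) = -20)
S(d(k)) + j*E(a(-3)) = (3/2)*10 - (-100)*(-5)² = 15 - (-100)*25 = 15 - 20*(-125) = 15 + 2500 = 2515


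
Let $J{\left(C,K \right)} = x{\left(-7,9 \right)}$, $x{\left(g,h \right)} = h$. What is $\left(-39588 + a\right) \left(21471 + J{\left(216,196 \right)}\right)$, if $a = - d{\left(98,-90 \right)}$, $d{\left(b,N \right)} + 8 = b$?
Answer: $-852283440$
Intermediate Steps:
$d{\left(b,N \right)} = -8 + b$
$J{\left(C,K \right)} = 9$
$a = -90$ ($a = - (-8 + 98) = \left(-1\right) 90 = -90$)
$\left(-39588 + a\right) \left(21471 + J{\left(216,196 \right)}\right) = \left(-39588 - 90\right) \left(21471 + 9\right) = \left(-39678\right) 21480 = -852283440$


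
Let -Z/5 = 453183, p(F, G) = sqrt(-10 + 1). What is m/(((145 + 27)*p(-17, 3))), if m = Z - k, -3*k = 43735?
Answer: 78535*I/18 ≈ 4363.1*I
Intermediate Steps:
k = -43735/3 (k = -1/3*43735 = -43735/3 ≈ -14578.)
p(F, G) = 3*I (p(F, G) = sqrt(-9) = 3*I)
Z = -2265915 (Z = -5*453183 = -2265915)
m = -6754010/3 (m = -2265915 - 1*(-43735/3) = -2265915 + 43735/3 = -6754010/3 ≈ -2.2513e+6)
m/(((145 + 27)*p(-17, 3))) = -6754010*(-I/(3*(145 + 27)))/3 = -6754010*(-I/516)/3 = -(-78535)*I/18 = 78535*I/18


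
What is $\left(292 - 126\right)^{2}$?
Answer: $27556$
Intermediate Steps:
$\left(292 - 126\right)^{2} = 166^{2} = 27556$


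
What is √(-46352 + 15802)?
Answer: 5*I*√1222 ≈ 174.79*I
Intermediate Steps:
√(-46352 + 15802) = √(-30550) = 5*I*√1222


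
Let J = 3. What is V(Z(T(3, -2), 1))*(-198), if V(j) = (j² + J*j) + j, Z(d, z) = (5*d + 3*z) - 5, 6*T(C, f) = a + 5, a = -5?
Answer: 792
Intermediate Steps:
T(C, f) = 0 (T(C, f) = (-5 + 5)/6 = (⅙)*0 = 0)
Z(d, z) = -5 + 3*z + 5*d (Z(d, z) = (3*z + 5*d) - 5 = -5 + 3*z + 5*d)
V(j) = j² + 4*j (V(j) = (j² + 3*j) + j = j² + 4*j)
V(Z(T(3, -2), 1))*(-198) = ((-5 + 3*1 + 5*0)*(4 + (-5 + 3*1 + 5*0)))*(-198) = ((-5 + 3 + 0)*(4 + (-5 + 3 + 0)))*(-198) = -2*(4 - 2)*(-198) = -2*2*(-198) = -4*(-198) = 792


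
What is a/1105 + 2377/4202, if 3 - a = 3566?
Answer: -12345141/4643210 ≈ -2.6588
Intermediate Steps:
a = -3563 (a = 3 - 1*3566 = 3 - 3566 = -3563)
a/1105 + 2377/4202 = -3563/1105 + 2377/4202 = -12345141/4643210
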